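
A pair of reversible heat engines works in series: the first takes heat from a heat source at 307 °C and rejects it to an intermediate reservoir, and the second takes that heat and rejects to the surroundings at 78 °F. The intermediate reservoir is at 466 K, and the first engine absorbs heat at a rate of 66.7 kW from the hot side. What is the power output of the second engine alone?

Ẇ₂ ≈ 19.2 kW

T_H = 307 °C → 307 + 273.15 = 580.15 K.
T_C = 78 °F → (78 − 32) × 5/9 = 25.56 °C = 298.71 K.
Heat entering the second stage: Q_m = Q_H·(T_m/T_H) = 66.7 × 466.00/580.15 = 53.6 kW.
Second-stage efficiency η₂ = 1 − T_C/T_m = 1 − 298.71/466.00 = 0.3590, so W₂ = η₂·Q_m = 19.2 kW.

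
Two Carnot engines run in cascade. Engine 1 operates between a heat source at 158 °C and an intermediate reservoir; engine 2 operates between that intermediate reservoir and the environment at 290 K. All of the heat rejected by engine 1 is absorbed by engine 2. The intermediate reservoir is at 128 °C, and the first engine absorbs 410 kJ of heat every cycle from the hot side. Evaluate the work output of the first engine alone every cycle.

T_H = 158 °C → 158 + 273.15 = 431.15 K.
T_m = 128 °C → 128 + 273.15 = 401.15 K.
First-stage efficiency η₁ = 1 − T_m/T_H = 1 − 401.15/431.15 = 0.0696.
W₁ = η₁·Q_H = 0.0696 × 410 = 28.5 kJ.

W₁ ≈ 28.5 kJ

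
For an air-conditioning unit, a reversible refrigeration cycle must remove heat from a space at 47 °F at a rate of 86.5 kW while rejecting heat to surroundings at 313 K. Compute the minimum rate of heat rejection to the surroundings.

T_C = 47 °F → (47 − 32) × 5/9 = 8.33 °C = 281.48 K.
For a reversible cycle Q_H/Q_C = T_H/T_C, so Q_H = Q_C·T_H/T_C = 86.5 × 313.00/281.48 = 96.2 kW.

Q̇_H ≈ 96.2 kW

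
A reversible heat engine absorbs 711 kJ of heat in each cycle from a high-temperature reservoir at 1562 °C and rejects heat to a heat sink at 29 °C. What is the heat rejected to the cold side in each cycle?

T_H = 1562 °C → 1562 + 273.15 = 1835.15 K.
T_C = 29 °C → 29 + 273.15 = 302.15 K.
Since the cycle is reversible, η = 1 − T_C/T_H = 1 − 302.15/1835.15 = 0.8354.
For a reversible cycle Q_C/Q_H = T_C/T_H, so Q_C = 711 × 302.15/1835.15 = 117.1 kJ.

Q_C ≈ 117.1 kJ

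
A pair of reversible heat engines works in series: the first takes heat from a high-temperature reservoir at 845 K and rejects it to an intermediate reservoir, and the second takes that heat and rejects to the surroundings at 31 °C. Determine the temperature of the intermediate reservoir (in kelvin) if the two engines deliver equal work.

T_m ≈ 574.6 K

T_C = 31 °C → 31 + 273.15 = 304.15 K.
For reversible stages Q_m = Q_H·(T_m/T_H). Setting W₁ = Q_H(1 − T_m/T_H) equal to W₂ = Q_m(1 − T_C/T_m) = Q_H·(T_m − T_C)/T_H gives T_H − T_m = T_m − T_C, so T_m = (T_H + T_C)/2 = (845.00 + 304.15)/2 = 574.6 K.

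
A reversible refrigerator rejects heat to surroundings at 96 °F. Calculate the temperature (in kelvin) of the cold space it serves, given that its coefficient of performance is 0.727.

T_H = 96 °F → (96 − 32) × 5/9 = 35.56 °C = 308.71 K.
COP_R = T_C/(T_H − T_C) ⇒ T_C = T_H·COP_R/(1 + COP_R) = 308.71 × 0.727/(1 + 0.727) = 130 K.

T_C ≈ 130 K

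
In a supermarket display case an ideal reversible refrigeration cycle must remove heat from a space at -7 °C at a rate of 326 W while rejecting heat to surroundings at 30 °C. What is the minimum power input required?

T_H = 30 °C → 30 + 273.15 = 303.15 K.
T_C = -7 °C → -7 + 273.15 = 266.15 K.
The reversible coefficient of performance is COP_R = T_C/(T_H − T_C) = 266.15/37.00 = 7.1932.
W = Q_C/COP_R = 326/7.1932 = 45.3 W.

Ẇ_in ≈ 45.3 W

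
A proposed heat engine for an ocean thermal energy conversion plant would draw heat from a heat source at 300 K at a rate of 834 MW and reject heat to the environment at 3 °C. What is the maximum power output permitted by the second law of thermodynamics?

T_C = 3 °C → 3 + 273.15 = 276.15 K.
No engine can exceed the Carnot limit: η_max = 1 − T_C/T_H = 1 − 276.15/300.00 = 0.0795.
W_max = η_max · Q_H = 0.0795 × 834 = 66.30 MW.

Ẇ_max ≈ 66.30 MW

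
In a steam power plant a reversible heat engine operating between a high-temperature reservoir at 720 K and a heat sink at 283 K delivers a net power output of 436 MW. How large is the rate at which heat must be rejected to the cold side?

Q̇_C ≈ 282 MW

For a reversible engine, η = 1 − T_C/T_H = 1 − 283.00/720.00 = 0.6069.
Since Q_C/Q_H = T_C/T_H and Q_H = W/η, Q_C = W·T_C/(T_H − T_C) = 436 × 283.00/437.00 = 282 MW.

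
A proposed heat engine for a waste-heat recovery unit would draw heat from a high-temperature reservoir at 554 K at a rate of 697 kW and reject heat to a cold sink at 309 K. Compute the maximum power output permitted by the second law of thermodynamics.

Ẇ_max ≈ 308.2 kW

By the Carnot theorem, η_max = 1 − T_C/T_H = 1 − 309.00/554.00 = 0.4422.
W_max = η_max · Q_H = 0.4422 × 697 = 308.2 kW.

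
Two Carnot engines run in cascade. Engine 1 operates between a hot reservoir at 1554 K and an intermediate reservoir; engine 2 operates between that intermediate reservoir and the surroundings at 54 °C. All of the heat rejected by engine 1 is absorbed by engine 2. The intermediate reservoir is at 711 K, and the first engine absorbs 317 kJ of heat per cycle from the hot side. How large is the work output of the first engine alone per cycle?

T_C = 54 °C → 54 + 273.15 = 327.15 K.
First-stage efficiency η₁ = 1 − T_m/T_H = 1 − 711.00/1554.00 = 0.5425.
W₁ = η₁·Q_H = 0.5425 × 317 = 172 kJ.

W₁ ≈ 172 kJ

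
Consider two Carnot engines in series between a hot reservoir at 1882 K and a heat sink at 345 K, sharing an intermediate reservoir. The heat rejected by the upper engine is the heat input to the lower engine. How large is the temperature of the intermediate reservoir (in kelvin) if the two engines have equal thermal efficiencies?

Equal efficiencies require 1 − T_m/T_H = 1 − T_C/T_m, i.e. T_m/T_H = T_C/T_m, so T_m = √(T_H·T_C) = √(1882.00 × 345.00) = 805.8 K.

T_m ≈ 805.8 K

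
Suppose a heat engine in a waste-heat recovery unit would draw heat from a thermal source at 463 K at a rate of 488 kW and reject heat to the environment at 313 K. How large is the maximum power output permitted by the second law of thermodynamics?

Ẇ_max ≈ 158.1 kW

No engine can exceed the Carnot limit: η_max = 1 − T_C/T_H = 1 − 313.00/463.00 = 0.3240.
W_max = η_max · Q_H = 0.3240 × 488 = 158.1 kW.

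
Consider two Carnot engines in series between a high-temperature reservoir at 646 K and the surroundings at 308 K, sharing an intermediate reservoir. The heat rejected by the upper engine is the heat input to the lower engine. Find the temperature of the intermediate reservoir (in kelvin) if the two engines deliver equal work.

T_m ≈ 477 K

For reversible stages Q_m = Q_H·(T_m/T_H). Setting W₁ = Q_H(1 − T_m/T_H) equal to W₂ = Q_m(1 − T_C/T_m) = Q_H·(T_m − T_C)/T_H gives T_H − T_m = T_m − T_C, so T_m = (T_H + T_C)/2 = (646.00 + 308.00)/2 = 477 K.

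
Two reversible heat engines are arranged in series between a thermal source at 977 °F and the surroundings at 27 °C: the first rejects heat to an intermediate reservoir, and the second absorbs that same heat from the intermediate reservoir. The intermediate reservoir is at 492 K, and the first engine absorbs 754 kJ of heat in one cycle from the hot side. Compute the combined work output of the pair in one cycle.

W_total ≈ 470.5 kJ

T_H = 977 °F → (977 − 32) × 5/9 = 525.00 °C = 798.15 K.
T_C = 27 °C → 27 + 273.15 = 300.15 K.
Two reversible stages in series are equivalent to a single Carnot engine between T_H and T_C, so η_total = 1 − T_C/T_H = 1 − 300.15/798.15 = 0.6239.
W_total = η_total · Q_H = 0.6239 × 754 = 470.5 kJ.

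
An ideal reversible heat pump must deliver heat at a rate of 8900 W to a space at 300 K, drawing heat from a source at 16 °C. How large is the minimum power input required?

Ẇ_in ≈ 321.9 W

T_C = 16 °C → 16 + 273.15 = 289.15 K.
Reversible heating COP: COP_HP = T_H/(T_H − T_C) = 300.00/10.85 = 27.6498.
W = Q_H/COP_HP = 8900/27.6498 = 321.9 W.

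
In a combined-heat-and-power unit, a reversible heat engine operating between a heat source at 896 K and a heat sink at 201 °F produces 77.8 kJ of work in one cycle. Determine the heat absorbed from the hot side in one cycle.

T_C = 201 °F → (201 − 32) × 5/9 = 93.89 °C = 367.04 K.
Since the cycle is reversible, η = 1 − T_C/T_H = 1 − 367.04/896.00 = 0.5904.
Q_H = W/η = 77.8/0.5904 = 131.8 kJ.

Q_H ≈ 131.8 kJ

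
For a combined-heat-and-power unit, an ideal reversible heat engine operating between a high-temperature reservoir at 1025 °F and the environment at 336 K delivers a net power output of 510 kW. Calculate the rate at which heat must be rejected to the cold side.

Q̇_C ≈ 351 kW

T_H = 1025 °F → (1025 − 32) × 5/9 = 551.67 °C = 824.82 K.
η_rev = 1 − T_C/T_H = 1 − 336.00/824.82 = 0.5926.
Since Q_C/Q_H = T_C/T_H and Q_H = W/η, Q_C = W·T_C/(T_H − T_C) = 510 × 336.00/488.82 = 351 kW.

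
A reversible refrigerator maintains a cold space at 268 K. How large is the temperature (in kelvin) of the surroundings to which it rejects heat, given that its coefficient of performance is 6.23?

T_H ≈ 311.0 K

COP_R = T_C/(T_H − T_C) ⇒ T_H = T_C·(1 + 1/COP_R) = 268.00 × (1 + 1/6.23) = 311.0 K.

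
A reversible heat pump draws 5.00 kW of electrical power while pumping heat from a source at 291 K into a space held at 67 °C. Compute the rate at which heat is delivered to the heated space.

T_H = 67 °C → 67 + 273.15 = 340.15 K.
For a reversible heat pump, COP_HP = T_H/(T_H − T_C) = 340.15/49.15 = 6.9207.
Q_H = COP_HP · W = 6.9207 × 5.00 = 34.60 kW.

Q̇_H ≈ 34.60 kW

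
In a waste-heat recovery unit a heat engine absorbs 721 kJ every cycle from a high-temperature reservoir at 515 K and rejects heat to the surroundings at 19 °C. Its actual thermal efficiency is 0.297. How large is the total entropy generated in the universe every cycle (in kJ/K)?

ΔS_univ ≈ 0.335 kJ/K

T_C = 19 °C → 19 + 273.15 = 292.15 K.
W = η·Q_H = 0.297 × 721 = 214.1 kJ, so Q_C = Q_H − W = 506.9 kJ.
The hot reservoir loses entropy Q_H/T_H = 721/515.00 = 1.400 kJ/K; the cold reservoir gains Q_C/T_C = 506.9/292.15 = 1.735 kJ/K.
ΔS_univ = −Q_H/T_H + Q_C/T_C = 0.335 kJ/K (> 0, since η = 0.297 < η_Carnot = 0.433).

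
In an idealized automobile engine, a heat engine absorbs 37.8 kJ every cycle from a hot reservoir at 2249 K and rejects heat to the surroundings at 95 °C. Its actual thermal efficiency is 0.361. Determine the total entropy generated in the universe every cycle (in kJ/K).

ΔS_univ ≈ 0.0488 kJ/K

T_C = 95 °C → 95 + 273.15 = 368.15 K.
W = η·Q_H = 0.361 × 37.8 = 13.65 kJ, so Q_C = Q_H − W = 24.15 kJ.
Reservoir entropy changes: ΔS_H = −Q_H/T_H = −37.8/2249.00 = -0.01681 kJ/K and ΔS_C = +Q_C/T_C = 24.15/368.15 = 0.06561 kJ/K.
ΔS_univ = −Q_H/T_H + Q_C/T_C = 0.0488 kJ/K (> 0, since η = 0.361 < η_Carnot = 0.836).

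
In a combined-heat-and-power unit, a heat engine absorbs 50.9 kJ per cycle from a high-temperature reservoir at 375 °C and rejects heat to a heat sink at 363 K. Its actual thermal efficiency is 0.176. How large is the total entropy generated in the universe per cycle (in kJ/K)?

T_H = 375 °C → 375 + 273.15 = 648.15 K.
W = η·Q_H = 0.176 × 50.9 = 8.958 kJ, so Q_C = Q_H − W = 41.94 kJ.
Reservoir entropy changes: ΔS_H = −Q_H/T_H = −50.9/648.15 = -0.07853 kJ/K and ΔS_C = +Q_C/T_C = 41.94/363.00 = 0.1155 kJ/K.
ΔS_univ = −Q_H/T_H + Q_C/T_C = 0.03701 kJ/K (> 0, since η = 0.176 < η_Carnot = 0.440).

ΔS_univ ≈ 0.03701 kJ/K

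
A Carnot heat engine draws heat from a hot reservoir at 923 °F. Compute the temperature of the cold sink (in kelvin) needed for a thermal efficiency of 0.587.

T_H = 923 °F → (923 − 32) × 5/9 = 495.00 °C = 768.15 K.
From η = 1 − T_C/T_H, T_C = T_H·(1 − η) = 768.15 × (1 − 0.587) = 317.2 K.

T_C ≈ 317.2 K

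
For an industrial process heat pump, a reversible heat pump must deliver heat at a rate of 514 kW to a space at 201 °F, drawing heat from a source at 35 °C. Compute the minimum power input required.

Ẇ_in ≈ 82.5 kW

T_H = 201 °F → (201 − 32) × 5/9 = 93.89 °C = 367.04 K.
T_C = 35 °C → 35 + 273.15 = 308.15 K.
For a reversible heat pump, COP_HP = T_H/(T_H − T_C) = 367.04/58.89 = 6.2327.
W = Q_H/COP_HP = 514/6.2327 = 82.5 kW.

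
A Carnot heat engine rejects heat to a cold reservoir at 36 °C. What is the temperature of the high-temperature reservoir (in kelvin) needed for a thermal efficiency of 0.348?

T_H ≈ 474 K

T_C = 36 °C → 36 + 273.15 = 309.15 K.
From η = 1 − T_C/T_H, solving for T_H gives T_H = T_C/(1 − η) = 309.15/(1 − 0.348) = 474 K.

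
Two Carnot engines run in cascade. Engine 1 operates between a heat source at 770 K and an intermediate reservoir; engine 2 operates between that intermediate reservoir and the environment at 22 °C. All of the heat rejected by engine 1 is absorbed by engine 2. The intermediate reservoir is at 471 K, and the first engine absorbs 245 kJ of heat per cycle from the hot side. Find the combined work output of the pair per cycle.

W_total ≈ 151 kJ

T_C = 22 °C → 22 + 273.15 = 295.15 K.
Two reversible stages in series are equivalent to a single Carnot engine between T_H and T_C, so η_total = 1 − T_C/T_H = 1 − 295.15/770.00 = 0.6167.
W_total = η_total · Q_H = 0.6167 × 245 = 151 kJ.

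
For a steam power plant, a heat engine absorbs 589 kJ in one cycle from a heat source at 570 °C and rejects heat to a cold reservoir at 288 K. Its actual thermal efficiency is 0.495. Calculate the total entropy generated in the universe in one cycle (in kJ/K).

T_H = 570 °C → 570 + 273.15 = 843.15 K.
W = η·Q_H = 0.495 × 589 = 291.6 kJ, so Q_C = Q_H − W = 297.4 kJ.
The hot reservoir loses entropy Q_H/T_H = 589/843.15 = 0.6986 kJ/K; the cold reservoir gains Q_C/T_C = 297.4/288.00 = 1.033 kJ/K.
ΔS_univ = −Q_H/T_H + Q_C/T_C = 0.334 kJ/K (> 0, since η = 0.495 < η_Carnot = 0.658).

ΔS_univ ≈ 0.334 kJ/K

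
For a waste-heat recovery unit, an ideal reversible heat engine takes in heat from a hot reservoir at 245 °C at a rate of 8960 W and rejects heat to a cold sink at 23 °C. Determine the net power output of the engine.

T_H = 245 °C → 245 + 273.15 = 518.15 K.
T_C = 23 °C → 23 + 273.15 = 296.15 K.
For a reversible engine, η = 1 − T_C/T_H = 1 − 296.15/518.15 = 0.4284.
W = η·Q_H = 0.4284 × 8960 = 3839 W.

Ẇ ≈ 3839 W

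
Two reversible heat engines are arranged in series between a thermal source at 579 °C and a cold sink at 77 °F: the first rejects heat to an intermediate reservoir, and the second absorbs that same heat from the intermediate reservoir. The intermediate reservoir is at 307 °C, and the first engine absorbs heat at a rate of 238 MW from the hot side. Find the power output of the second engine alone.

T_H = 579 °C → 579 + 273.15 = 852.15 K.
T_C = 77 °F → (77 − 32) × 5/9 = 25.00 °C = 298.15 K.
T_m = 307 °C → 307 + 273.15 = 580.15 K.
Heat entering the second stage: Q_m = Q_H·(T_m/T_H) = 238 × 580.15/852.15 = 162 MW.
Second-stage efficiency η₂ = 1 − T_C/T_m = 1 − 298.15/580.15 = 0.4861, so W₂ = η₂·Q_m = 78.8 MW.

Ẇ₂ ≈ 78.8 MW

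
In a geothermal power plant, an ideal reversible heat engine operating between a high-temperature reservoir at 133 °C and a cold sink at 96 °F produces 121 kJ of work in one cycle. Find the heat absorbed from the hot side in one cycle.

Q_H ≈ 504.3 kJ

T_H = 133 °C → 133 + 273.15 = 406.15 K.
T_C = 96 °F → (96 − 32) × 5/9 = 35.56 °C = 308.71 K.
Since the cycle is reversible, η = 1 − T_C/T_H = 1 − 308.71/406.15 = 0.2399.
Q_H = W/η = 121/0.2399 = 504.3 kJ.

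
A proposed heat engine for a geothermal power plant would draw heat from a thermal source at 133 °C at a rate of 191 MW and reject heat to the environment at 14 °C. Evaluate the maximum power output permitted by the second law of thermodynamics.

Ẇ_max ≈ 56.0 MW

T_H = 133 °C → 133 + 273.15 = 406.15 K.
T_C = 14 °C → 14 + 273.15 = 287.15 K.
No engine can exceed the Carnot limit: η_max = 1 − T_C/T_H = 1 − 287.15/406.15 = 0.2930.
W_max = η_max · Q_H = 0.2930 × 191 = 56.0 MW.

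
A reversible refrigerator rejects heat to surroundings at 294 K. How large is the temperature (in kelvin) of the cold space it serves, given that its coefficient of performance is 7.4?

T_C ≈ 259 K

COP_R = T_C/(T_H − T_C) ⇒ T_C = T_H·COP_R/(1 + COP_R) = 294.00 × 7.4/(1 + 7.4) = 259 K.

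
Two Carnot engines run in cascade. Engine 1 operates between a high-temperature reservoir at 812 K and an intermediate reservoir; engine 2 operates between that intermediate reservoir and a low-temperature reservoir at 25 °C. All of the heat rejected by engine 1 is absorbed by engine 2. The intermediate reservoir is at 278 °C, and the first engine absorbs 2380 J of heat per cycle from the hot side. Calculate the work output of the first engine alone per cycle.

T_C = 25 °C → 25 + 273.15 = 298.15 K.
T_m = 278 °C → 278 + 273.15 = 551.15 K.
First-stage efficiency η₁ = 1 − T_m/T_H = 1 − 551.15/812.00 = 0.3212.
W₁ = η₁·Q_H = 0.3212 × 2380 = 764.6 J.

W₁ ≈ 764.6 J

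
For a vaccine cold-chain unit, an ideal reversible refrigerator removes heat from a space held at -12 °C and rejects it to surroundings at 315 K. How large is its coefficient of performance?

T_C = -12 °C → -12 + 273.15 = 261.15 K.
COP_R = T_C/(T_H − T_C) = 261.15/(315.00 − 261.15) = 4.850.

COP_R ≈ 4.850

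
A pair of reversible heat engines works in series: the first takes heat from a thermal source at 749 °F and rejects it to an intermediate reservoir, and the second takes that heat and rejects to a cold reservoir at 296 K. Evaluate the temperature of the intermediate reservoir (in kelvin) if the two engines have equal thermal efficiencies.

T_H = 749 °F → (749 − 32) × 5/9 = 398.33 °C = 671.48 K.
Equal efficiencies require 1 − T_m/T_H = 1 − T_C/T_m, i.e. T_m/T_H = T_C/T_m, so T_m = √(T_H·T_C) = √(671.48 × 296.00) = 446 K.

T_m ≈ 446 K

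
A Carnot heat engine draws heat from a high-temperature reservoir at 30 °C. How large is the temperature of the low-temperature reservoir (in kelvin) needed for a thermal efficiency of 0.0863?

T_C ≈ 277 K

T_H = 30 °C → 30 + 273.15 = 303.15 K.
From η = 1 − T_C/T_H, T_C = T_H·(1 − η) = 303.15 × (1 − 0.0863) = 277 K.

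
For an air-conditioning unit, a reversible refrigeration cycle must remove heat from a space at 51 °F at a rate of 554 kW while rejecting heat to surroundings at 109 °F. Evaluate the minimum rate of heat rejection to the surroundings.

T_H = 109 °F → (109 − 32) × 5/9 = 42.78 °C = 315.93 K.
T_C = 51 °F → (51 − 32) × 5/9 = 10.56 °C = 283.71 K.
For a reversible cycle Q_H/Q_C = T_H/T_C, so Q_H = Q_C·T_H/T_C = 554 × 315.93/283.71 = 617 kW.

Q̇_H ≈ 617 kW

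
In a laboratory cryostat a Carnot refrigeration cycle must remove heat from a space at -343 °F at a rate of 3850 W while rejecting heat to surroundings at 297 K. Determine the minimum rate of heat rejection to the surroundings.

T_C = -343 °F → (-343 − 32) × 5/9 = -208.33 °C = 64.82 K.
For a reversible cycle Q_H/Q_C = T_H/T_C, so Q_H = Q_C·T_H/T_C = 3850 × 297.00/64.82 = 17600 W.

Q̇_H ≈ 17600 W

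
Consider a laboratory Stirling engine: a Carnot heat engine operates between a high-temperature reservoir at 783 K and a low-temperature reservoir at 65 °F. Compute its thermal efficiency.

T_C = 65 °F → (65 − 32) × 5/9 = 18.33 °C = 291.48 K.
Since the cycle is reversible, η = 1 − T_C/T_H = 1 − 291.48/783.00 = 0.6277.

η ≈ 0.6277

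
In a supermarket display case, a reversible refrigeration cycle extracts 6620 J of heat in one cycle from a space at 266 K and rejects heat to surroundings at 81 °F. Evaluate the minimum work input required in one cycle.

T_H = 81 °F → (81 − 32) × 5/9 = 27.22 °C = 300.37 K.
For a reversible refrigerator, COP_R = T_C/(T_H − T_C) = 266.00/34.37 = 7.7388.
W = Q_C/COP_R = 6620/7.7388 = 855.4 J.

W_in ≈ 855.4 J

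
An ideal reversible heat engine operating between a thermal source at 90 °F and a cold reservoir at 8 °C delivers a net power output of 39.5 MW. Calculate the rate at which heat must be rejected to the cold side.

T_H = 90 °F → (90 − 32) × 5/9 = 32.22 °C = 305.37 K.
T_C = 8 °C → 8 + 273.15 = 281.15 K.
For a reversible engine, η = 1 − T_C/T_H = 1 − 281.15/305.37 = 0.0793.
Since Q_C/Q_H = T_C/T_H and Q_H = W/η, Q_C = W·T_C/(T_H − T_C) = 39.5 × 281.15/24.22 = 458 MW.

Q̇_C ≈ 458 MW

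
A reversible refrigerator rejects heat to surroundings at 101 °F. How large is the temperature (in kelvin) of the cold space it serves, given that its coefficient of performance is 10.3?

T_C ≈ 284 K

T_H = 101 °F → (101 − 32) × 5/9 = 38.33 °C = 311.48 K.
COP_R = T_C/(T_H − T_C) ⇒ T_C = T_H·COP_R/(1 + COP_R) = 311.48 × 10.3/(1 + 10.3) = 284 K.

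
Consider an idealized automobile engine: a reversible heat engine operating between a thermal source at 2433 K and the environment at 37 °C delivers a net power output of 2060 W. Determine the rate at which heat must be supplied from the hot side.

T_C = 37 °C → 37 + 273.15 = 310.15 K.
Carnot efficiency: η = 1 − T_C/T_H = 1 − 310.15/2433.00 = 0.8725.
Q_H = W/η = 2060/0.8725 = 2361 W.

Q̇_H ≈ 2361 W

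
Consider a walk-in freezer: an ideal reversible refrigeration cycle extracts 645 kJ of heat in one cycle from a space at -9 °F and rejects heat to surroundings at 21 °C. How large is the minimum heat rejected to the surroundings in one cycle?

T_H = 21 °C → 21 + 273.15 = 294.15 K.
T_C = -9 °F → (-9 − 32) × 5/9 = -22.78 °C = 250.37 K.
For a reversible cycle Q_H/Q_C = T_H/T_C, so Q_H = Q_C·T_H/T_C = 645 × 294.15/250.37 = 757.8 kJ.

Q_H ≈ 757.8 kJ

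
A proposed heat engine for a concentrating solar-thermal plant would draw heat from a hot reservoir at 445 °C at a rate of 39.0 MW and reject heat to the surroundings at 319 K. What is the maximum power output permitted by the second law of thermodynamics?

T_H = 445 °C → 445 + 273.15 = 718.15 K.
By the Carnot theorem, η_max = 1 − T_C/T_H = 1 − 319.00/718.15 = 0.5558.
W_max = η_max · Q_H = 0.5558 × 39.0 = 21.7 MW.

Ẇ_max ≈ 21.7 MW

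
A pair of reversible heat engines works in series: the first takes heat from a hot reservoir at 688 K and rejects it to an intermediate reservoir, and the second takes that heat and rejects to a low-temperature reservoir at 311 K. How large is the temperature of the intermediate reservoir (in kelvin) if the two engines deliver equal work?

T_m ≈ 500 K

For reversible stages Q_m = Q_H·(T_m/T_H). Setting W₁ = Q_H(1 − T_m/T_H) equal to W₂ = Q_m(1 − T_C/T_m) = Q_H·(T_m − T_C)/T_H gives T_H − T_m = T_m − T_C, so T_m = (T_H + T_C)/2 = (688.00 + 311.00)/2 = 500 K.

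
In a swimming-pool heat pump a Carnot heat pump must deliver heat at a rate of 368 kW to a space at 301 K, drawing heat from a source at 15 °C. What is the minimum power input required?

Ẇ_in ≈ 15.71 kW

T_C = 15 °C → 15 + 273.15 = 288.15 K.
COP_HP = T_H/(T_H − T_C) = 301.00/12.85 = 23.4241.
W = Q_H/COP_HP = 368/23.4241 = 15.71 kW.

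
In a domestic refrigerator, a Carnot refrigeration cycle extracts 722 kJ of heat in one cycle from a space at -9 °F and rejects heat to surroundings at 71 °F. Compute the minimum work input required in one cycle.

W_in ≈ 128.2 kJ

T_H = 71 °F → (71 − 32) × 5/9 = 21.67 °C = 294.82 K.
T_C = -9 °F → (-9 − 32) × 5/9 = -22.78 °C = 250.37 K.
The reversible coefficient of performance is COP_R = T_C/(T_H − T_C) = 250.37/44.44 = 5.6334.
W = Q_C/COP_R = 722/5.6334 = 128.2 kJ.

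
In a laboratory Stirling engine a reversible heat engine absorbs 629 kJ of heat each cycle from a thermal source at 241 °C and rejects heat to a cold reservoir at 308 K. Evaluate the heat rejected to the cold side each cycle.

T_H = 241 °C → 241 + 273.15 = 514.15 K.
The Carnot efficiency is η = 1 − T_C/T_H = 1 − 308.00/514.15 = 0.4010.
For a reversible cycle Q_C/Q_H = T_C/T_H, so Q_C = 629 × 308.00/514.15 = 377 kJ.

Q_C ≈ 377 kJ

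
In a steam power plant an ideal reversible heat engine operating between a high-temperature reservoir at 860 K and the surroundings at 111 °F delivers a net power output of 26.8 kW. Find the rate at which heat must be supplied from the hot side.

T_C = 111 °F → (111 − 32) × 5/9 = 43.89 °C = 317.04 K.
Since the cycle is reversible, η = 1 − T_C/T_H = 1 − 317.04/860.00 = 0.6314.
Q_H = W/η = 26.8/0.6314 = 42.45 kW.

Q̇_H ≈ 42.45 kW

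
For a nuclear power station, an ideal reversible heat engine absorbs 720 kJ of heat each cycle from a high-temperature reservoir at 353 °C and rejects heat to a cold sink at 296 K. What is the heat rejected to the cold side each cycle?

Q_C ≈ 340 kJ

T_H = 353 °C → 353 + 273.15 = 626.15 K.
Carnot efficiency: η = 1 − T_C/T_H = 1 − 296.00/626.15 = 0.5273.
For a reversible cycle Q_C/Q_H = T_C/T_H, so Q_C = 720 × 296.00/626.15 = 340 kJ.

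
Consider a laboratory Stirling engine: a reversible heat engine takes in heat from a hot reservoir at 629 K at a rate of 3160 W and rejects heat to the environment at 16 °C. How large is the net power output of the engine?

Ẇ ≈ 1707 W

T_C = 16 °C → 16 + 273.15 = 289.15 K.
Since the cycle is reversible, η = 1 − T_C/T_H = 1 − 289.15/629.00 = 0.5403.
W = η·Q_H = 0.5403 × 3160 = 1707 W.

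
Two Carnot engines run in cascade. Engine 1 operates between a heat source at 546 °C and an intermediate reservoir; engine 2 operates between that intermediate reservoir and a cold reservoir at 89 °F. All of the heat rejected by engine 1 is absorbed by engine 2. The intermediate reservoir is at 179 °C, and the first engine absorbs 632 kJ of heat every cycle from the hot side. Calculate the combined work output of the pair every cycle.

T_H = 546 °C → 546 + 273.15 = 819.15 K.
T_C = 89 °F → (89 − 32) × 5/9 = 31.67 °C = 304.82 K.
Two reversible stages in series are equivalent to a single Carnot engine between T_H and T_C, so η_total = 1 − T_C/T_H = 1 − 304.82/819.15 = 0.6279.
W_total = η_total · Q_H = 0.6279 × 632 = 396.8 kJ.

W_total ≈ 396.8 kJ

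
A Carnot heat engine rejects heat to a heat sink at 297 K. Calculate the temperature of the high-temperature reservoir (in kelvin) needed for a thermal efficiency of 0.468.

From η = 1 − T_C/T_H, solving for T_H gives T_H = T_C/(1 − η) = 297.00/(1 − 0.468) = 558 K.

T_H ≈ 558 K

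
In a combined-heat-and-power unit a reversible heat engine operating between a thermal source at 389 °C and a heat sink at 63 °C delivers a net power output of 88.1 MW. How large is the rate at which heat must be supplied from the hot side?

Q̇_H ≈ 178.9 MW

T_H = 389 °C → 389 + 273.15 = 662.15 K.
T_C = 63 °C → 63 + 273.15 = 336.15 K.
The Carnot efficiency is η = 1 − T_C/T_H = 1 − 336.15/662.15 = 0.4923.
Q_H = W/η = 88.1/0.4923 = 178.9 MW.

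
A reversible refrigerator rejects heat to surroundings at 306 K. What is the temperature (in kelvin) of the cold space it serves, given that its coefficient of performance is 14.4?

COP_R = T_C/(T_H − T_C) ⇒ T_C = T_H·COP_R/(1 + COP_R) = 306.00 × 14.4/(1 + 14.4) = 286 K.

T_C ≈ 286 K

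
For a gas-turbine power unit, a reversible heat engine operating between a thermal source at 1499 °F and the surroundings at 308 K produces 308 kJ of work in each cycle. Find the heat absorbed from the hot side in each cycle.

T_H = 1499 °F → (1499 − 32) × 5/9 = 815.00 °C = 1088.15 K.
The Carnot efficiency is η = 1 − T_C/T_H = 1 − 308.00/1088.15 = 0.7170.
Q_H = W/η = 308/0.7170 = 430 kJ.

Q_H ≈ 430 kJ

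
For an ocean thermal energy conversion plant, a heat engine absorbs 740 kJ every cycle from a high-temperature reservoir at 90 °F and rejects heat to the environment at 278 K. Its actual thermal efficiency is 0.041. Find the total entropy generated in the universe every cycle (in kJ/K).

T_H = 90 °F → (90 − 32) × 5/9 = 32.22 °C = 305.37 K.
W = η·Q_H = 0.041 × 740 = 30.34 kJ, so Q_C = Q_H − W = 709.7 kJ.
The hot reservoir loses entropy Q_H/T_H = 740/305.37 = 2.423 kJ/K; the cold reservoir gains Q_C/T_C = 709.7/278.00 = 2.553 kJ/K.
ΔS_univ = −Q_H/T_H + Q_C/T_C = 0.129 kJ/K (> 0, since η = 0.041 < η_Carnot = 0.090).

ΔS_univ ≈ 0.129 kJ/K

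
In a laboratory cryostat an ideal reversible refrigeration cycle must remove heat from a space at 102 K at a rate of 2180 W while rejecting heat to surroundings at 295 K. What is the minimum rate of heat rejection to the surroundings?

Q̇_H ≈ 6300 W

For a reversible cycle Q_H/Q_C = T_H/T_C, so Q_H = Q_C·T_H/T_C = 2180 × 295.00/102.00 = 6300 W.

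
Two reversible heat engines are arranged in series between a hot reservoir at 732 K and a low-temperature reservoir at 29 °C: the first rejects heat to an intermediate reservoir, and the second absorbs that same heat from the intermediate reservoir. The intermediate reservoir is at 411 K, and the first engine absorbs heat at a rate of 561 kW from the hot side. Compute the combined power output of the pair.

T_C = 29 °C → 29 + 273.15 = 302.15 K.
Two reversible stages in series are equivalent to a single Carnot engine between T_H and T_C, so η_total = 1 − T_C/T_H = 1 − 302.15/732.00 = 0.5872.
W_total = η_total · Q_H = 0.5872 × 561 = 329 kW.

Ẇ_total ≈ 329 kW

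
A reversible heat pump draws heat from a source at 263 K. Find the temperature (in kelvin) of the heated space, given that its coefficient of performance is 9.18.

COP_HP = T_H/(T_H − T_C) ⇒ T_H = T_C·COP_HP/(COP_HP − 1) = 263.00 × 9.18/(9.18 − 1) = 295.2 K.

T_H ≈ 295.2 K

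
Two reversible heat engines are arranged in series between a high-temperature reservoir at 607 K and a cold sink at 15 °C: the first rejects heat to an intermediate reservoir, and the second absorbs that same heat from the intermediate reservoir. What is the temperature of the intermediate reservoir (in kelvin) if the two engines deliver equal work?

T_C = 15 °C → 15 + 273.15 = 288.15 K.
For reversible stages Q_m = Q_H·(T_m/T_H). Setting W₁ = Q_H(1 − T_m/T_H) equal to W₂ = Q_m(1 − T_C/T_m) = Q_H·(T_m − T_C)/T_H gives T_H − T_m = T_m − T_C, so T_m = (T_H + T_C)/2 = (607.00 + 288.15)/2 = 448 K.

T_m ≈ 448 K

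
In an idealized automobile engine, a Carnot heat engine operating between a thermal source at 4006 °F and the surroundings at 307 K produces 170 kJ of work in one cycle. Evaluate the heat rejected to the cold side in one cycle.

Q_C ≈ 24.01 kJ

T_H = 4006 °F → (4006 − 32) × 5/9 = 2207.78 °C = 2480.93 K.
η_rev = 1 − T_C/T_H = 1 − 307.00/2480.93 = 0.8763.
Since Q_C/Q_H = T_C/T_H and Q_H = W/η, Q_C = W·T_C/(T_H − T_C) = 170 × 307.00/2173.93 = 24.01 kJ.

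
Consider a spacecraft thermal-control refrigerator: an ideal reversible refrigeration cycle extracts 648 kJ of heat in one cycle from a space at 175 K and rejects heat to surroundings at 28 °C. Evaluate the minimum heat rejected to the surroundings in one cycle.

T_H = 28 °C → 28 + 273.15 = 301.15 K.
For a reversible cycle Q_H/Q_C = T_H/T_C, so Q_H = Q_C·T_H/T_C = 648 × 301.15/175.00 = 1115 kJ.

Q_H ≈ 1115 kJ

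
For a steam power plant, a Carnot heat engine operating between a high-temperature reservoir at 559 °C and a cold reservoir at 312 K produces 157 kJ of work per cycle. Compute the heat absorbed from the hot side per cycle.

Q_H ≈ 251 kJ

T_H = 559 °C → 559 + 273.15 = 832.15 K.
Since the cycle is reversible, η = 1 − T_C/T_H = 1 − 312.00/832.15 = 0.6251.
Q_H = W/η = 157/0.6251 = 251 kJ.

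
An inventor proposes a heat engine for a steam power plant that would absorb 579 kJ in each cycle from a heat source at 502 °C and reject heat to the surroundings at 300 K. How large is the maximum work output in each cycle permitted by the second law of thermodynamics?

W_max ≈ 354.9 kJ

T_H = 502 °C → 502 + 273.15 = 775.15 K.
By the Carnot theorem, η_max = 1 − T_C/T_H = 1 − 300.00/775.15 = 0.6130.
W_max = η_max · Q_H = 0.6130 × 579 = 354.9 kJ.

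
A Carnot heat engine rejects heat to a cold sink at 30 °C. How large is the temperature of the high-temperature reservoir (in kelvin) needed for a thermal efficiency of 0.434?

T_C = 30 °C → 30 + 273.15 = 303.15 K.
From η = 1 − T_C/T_H, solving for T_H gives T_H = T_C/(1 − η) = 303.15/(1 − 0.434) = 535.6 K.

T_H ≈ 535.6 K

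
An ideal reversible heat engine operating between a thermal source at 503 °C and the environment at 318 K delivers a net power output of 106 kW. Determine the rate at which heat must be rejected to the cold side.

Q̇_C ≈ 73.57 kW

T_H = 503 °C → 503 + 273.15 = 776.15 K.
For a reversible engine, η = 1 − T_C/T_H = 1 − 318.00/776.15 = 0.5903.
Since Q_C/Q_H = T_C/T_H and Q_H = W/η, Q_C = W·T_C/(T_H − T_C) = 106 × 318.00/458.15 = 73.57 kW.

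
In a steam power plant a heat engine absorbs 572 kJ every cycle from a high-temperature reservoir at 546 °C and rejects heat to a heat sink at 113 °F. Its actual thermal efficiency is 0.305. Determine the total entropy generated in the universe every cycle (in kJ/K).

T_H = 546 °C → 546 + 273.15 = 819.15 K.
T_C = 113 °F → (113 − 32) × 5/9 = 45.00 °C = 318.15 K.
W = η·Q_H = 0.305 × 572 = 174.5 kJ, so Q_C = Q_H − W = 397.5 kJ.
Entropy balance on the reservoirs: −Q_H/T_H = -0.6983 kJ/K, +Q_C/T_C = 1.250 kJ/K.
ΔS_univ = −Q_H/T_H + Q_C/T_C = 0.551 kJ/K (> 0, since η = 0.305 < η_Carnot = 0.612).

ΔS_univ ≈ 0.551 kJ/K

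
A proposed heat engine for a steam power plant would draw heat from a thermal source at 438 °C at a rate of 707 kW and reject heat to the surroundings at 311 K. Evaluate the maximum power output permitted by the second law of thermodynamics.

Ẇ_max ≈ 398 kW

T_H = 438 °C → 438 + 273.15 = 711.15 K.
The second-law ceiling is the Carnot efficiency, η_max = 1 − T_C/T_H = 1 − 311.00/711.15 = 0.5627.
W_max = η_max · Q_H = 0.5627 × 707 = 398 kW.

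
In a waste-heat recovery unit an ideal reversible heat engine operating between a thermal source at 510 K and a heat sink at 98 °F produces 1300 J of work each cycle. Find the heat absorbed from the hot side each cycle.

Q_H ≈ 3310 J

T_C = 98 °F → (98 − 32) × 5/9 = 36.67 °C = 309.82 K.
η_rev = 1 − T_C/T_H = 1 − 309.82/510.00 = 0.3925.
Q_H = W/η = 1300/0.3925 = 3310 J.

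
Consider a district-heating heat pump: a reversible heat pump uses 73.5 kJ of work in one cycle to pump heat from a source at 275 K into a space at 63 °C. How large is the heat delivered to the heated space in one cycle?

T_H = 63 °C → 63 + 273.15 = 336.15 K.
COP_HP = T_H/(T_H − T_C) = 336.15/61.15 = 5.4971.
Q_H = COP_HP · W = 5.4971 × 73.5 = 404 kJ.

Q_H ≈ 404 kJ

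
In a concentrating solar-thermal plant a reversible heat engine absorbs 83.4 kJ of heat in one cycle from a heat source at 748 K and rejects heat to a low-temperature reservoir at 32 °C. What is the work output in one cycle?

T_C = 32 °C → 32 + 273.15 = 305.15 K.
η_rev = 1 − T_C/T_H = 1 − 305.15/748.00 = 0.5920.
W = η·Q_H = 0.5920 × 83.4 = 49.4 kJ.

W ≈ 49.4 kJ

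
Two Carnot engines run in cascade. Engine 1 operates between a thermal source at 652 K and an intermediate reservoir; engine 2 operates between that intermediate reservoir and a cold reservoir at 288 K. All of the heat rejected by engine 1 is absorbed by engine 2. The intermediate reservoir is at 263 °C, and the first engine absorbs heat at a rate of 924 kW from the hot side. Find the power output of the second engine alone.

T_m = 263 °C → 263 + 273.15 = 536.15 K.
Heat entering the second stage: Q_m = Q_H·(T_m/T_H) = 924 × 536.15/652.00 = 760 kW.
Second-stage efficiency η₂ = 1 − T_C/T_m = 1 − 288.00/536.15 = 0.4628, so W₂ = η₂·Q_m = 352 kW.

Ẇ₂ ≈ 352 kW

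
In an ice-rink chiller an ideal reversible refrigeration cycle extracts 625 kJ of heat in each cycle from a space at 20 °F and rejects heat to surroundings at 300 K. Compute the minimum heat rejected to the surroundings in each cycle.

T_C = 20 °F → (20 − 32) × 5/9 = -6.67 °C = 266.48 K.
For a reversible cycle Q_H/Q_C = T_H/T_C, so Q_H = Q_C·T_H/T_C = 625 × 300.00/266.48 = 703.6 kJ.

Q_H ≈ 703.6 kJ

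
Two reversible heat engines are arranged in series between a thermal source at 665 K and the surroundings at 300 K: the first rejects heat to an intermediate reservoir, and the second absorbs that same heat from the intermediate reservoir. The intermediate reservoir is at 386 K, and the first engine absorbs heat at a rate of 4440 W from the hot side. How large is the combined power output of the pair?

Ẇ_total ≈ 2440 W

Two reversible stages in series are equivalent to a single Carnot engine between T_H and T_C, so η_total = 1 − T_C/T_H = 1 − 300.00/665.00 = 0.5489.
W_total = η_total · Q_H = 0.5489 × 4440 = 2440 W.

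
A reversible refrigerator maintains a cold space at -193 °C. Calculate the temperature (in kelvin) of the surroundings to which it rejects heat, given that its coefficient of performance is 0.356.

T_C = -193 °C → -193 + 273.15 = 80.15 K.
COP_R = T_C/(T_H − T_C) ⇒ T_H = T_C·(1 + 1/COP_R) = 80.15 × (1 + 1/0.356) = 305.3 K.

T_H ≈ 305.3 K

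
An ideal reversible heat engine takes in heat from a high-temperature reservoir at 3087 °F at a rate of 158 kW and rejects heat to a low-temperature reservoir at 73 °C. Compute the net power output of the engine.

T_H = 3087 °F → (3087 − 32) × 5/9 = 1697.22 °C = 1970.37 K.
T_C = 73 °C → 73 + 273.15 = 346.15 K.
Carnot efficiency: η = 1 − T_C/T_H = 1 − 346.15/1970.37 = 0.8243.
W = η·Q_H = 0.8243 × 158 = 130.2 kW.

Ẇ ≈ 130.2 kW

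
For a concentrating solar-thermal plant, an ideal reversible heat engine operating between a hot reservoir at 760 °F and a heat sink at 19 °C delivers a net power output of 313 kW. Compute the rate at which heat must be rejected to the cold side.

T_H = 760 °F → (760 − 32) × 5/9 = 404.44 °C = 677.59 K.
T_C = 19 °C → 19 + 273.15 = 292.15 K.
For a reversible engine, η = 1 − T_C/T_H = 1 − 292.15/677.59 = 0.5688.
Since Q_C/Q_H = T_C/T_H and Q_H = W/η, Q_C = W·T_C/(T_H − T_C) = 313 × 292.15/385.44 = 237 kW.

Q̇_C ≈ 237 kW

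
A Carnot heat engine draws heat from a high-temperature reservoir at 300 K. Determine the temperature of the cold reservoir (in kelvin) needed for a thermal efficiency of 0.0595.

T_C ≈ 282.1 K

From η = 1 − T_C/T_H, T_C = T_H·(1 − η) = 300.00 × (1 − 0.0595) = 282.1 K.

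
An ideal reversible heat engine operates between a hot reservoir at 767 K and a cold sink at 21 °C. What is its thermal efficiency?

η ≈ 0.616

T_C = 21 °C → 21 + 273.15 = 294.15 K.
For a reversible engine, η = 1 − T_C/T_H = 1 − 294.15/767.00 = 0.616.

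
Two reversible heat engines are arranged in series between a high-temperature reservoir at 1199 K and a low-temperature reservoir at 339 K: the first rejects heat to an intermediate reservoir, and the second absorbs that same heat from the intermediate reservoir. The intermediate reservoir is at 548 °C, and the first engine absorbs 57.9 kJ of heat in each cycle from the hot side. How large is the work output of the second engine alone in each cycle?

T_m = 548 °C → 548 + 273.15 = 821.15 K.
Heat entering the second stage: Q_m = Q_H·(T_m/T_H) = 57.9 × 821.15/1199.00 = 39.65 kJ.
Second-stage efficiency η₂ = 1 − T_C/T_m = 1 − 339.00/821.15 = 0.5872, so W₂ = η₂·Q_m = 23.28 kJ.

W₂ ≈ 23.28 kJ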